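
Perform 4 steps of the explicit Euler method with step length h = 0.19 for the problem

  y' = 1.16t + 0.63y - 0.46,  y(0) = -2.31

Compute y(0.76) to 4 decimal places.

-3.7766

Euler: y_{n+1} = y_n + h·f(t_n, y_n).
t=0.000000, y=-2.310000: f=-1.915300 → y ← -2.310000 + 0.19·(-1.915300) = -2.673907
t=0.190000, y=-2.673907: f=-1.924161 → y ← -2.673907 + 0.19·(-1.924161) = -3.039498
t=0.380000, y=-3.039498: f=-1.934084 → y ← -3.039498 + 0.19·(-1.934084) = -3.406974
t=0.570000, y=-3.406974: f=-1.945193 → y ← -3.406974 + 0.19·(-1.945193) = -3.776560
y(0.76) ≈ -3.7766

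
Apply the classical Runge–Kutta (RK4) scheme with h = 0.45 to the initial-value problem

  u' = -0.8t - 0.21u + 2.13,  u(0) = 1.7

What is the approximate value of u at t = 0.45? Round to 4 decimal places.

2.3828

RK4: k1 = f(t_n, u_n); k2 = f(t_n + h/2, u_n + (h/2)·k1); k3 = f(t_n + h/2, u_n + (h/2)·k2); k4 = f(t_n + h, u_n + h·k3); u_{n+1} = u_n + (h/6)·(k1 + 2k2 + 2k3 + k4).
t=0.000000, u=1.700000:
  k1 = f(0.000000, 1.700000) = 1.773000
  k2 = f(0.225000, 2.098925) = 1.509226
  k3 = f(0.225000, 2.039576) = 1.521689
  k4 = f(0.450000, 2.384760) = 1.269200
  u ← 1.700000 + (0.45/6)·(k1 + 2k2 + 2k3 + k4) = 2.382802
u(0.45) ≈ 2.3828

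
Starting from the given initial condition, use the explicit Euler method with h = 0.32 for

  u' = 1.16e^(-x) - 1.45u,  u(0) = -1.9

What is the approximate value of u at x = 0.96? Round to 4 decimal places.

Euler: u_{n+1} = u_n + h·f(x_n, u_n).
x=0.000000, u=-1.900000: f=3.915000 → u ← -1.900000 + 0.32·3.915000 = -0.647200
x=0.320000, u=-0.647200: f=1.780773 → u ← -0.647200 + 0.32·1.780773 = -0.077353
x=0.640000, u=-0.077353: f=0.723821 → u ← -0.077353 + 0.32·0.723821 = 0.154270
u(0.96) ≈ 0.1543

0.1543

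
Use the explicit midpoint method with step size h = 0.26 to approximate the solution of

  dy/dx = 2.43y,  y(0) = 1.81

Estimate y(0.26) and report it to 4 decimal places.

Midpoint: k1 = f(x_n, y_n); k2 = f(x_n + h/2, y_n + (h/2)·k1); y_{n+1} = y_n + h·k2.
x=0.000000, y=1.810000:
  k1 = f(0.000000, 1.810000) = 4.398300
  k2 = f(0.130000, 2.381779) = 5.787723
  y ← 1.810000 + 0.26·5.787723 = 3.314808
y(0.26) ≈ 3.3148

3.3148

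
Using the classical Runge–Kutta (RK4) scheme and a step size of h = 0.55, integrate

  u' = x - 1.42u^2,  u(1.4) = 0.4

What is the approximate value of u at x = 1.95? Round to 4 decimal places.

0.9261

RK4: k1 = f(x_n, u_n); k2 = f(x_n + h/2, u_n + (h/2)·k1); k3 = f(x_n + h/2, u_n + (h/2)·k2); k4 = f(x_n + h, u_n + h·k3); u_{n+1} = u_n + (h/6)·(k1 + 2k2 + 2k3 + k4).
x=1.400000, u=0.400000:
  k1 = f(1.400000, 0.400000) = 1.172800
  k2 = f(1.675000, 0.722520) = 0.933710
  k3 = f(1.675000, 0.656770) = 1.062487
  k4 = f(1.950000, 0.984368) = 0.574048
  u ← 0.400000 + (0.55/6)·(k1 + 2k2 + 2k3 + k4) = 0.926097
u(1.95) ≈ 0.9261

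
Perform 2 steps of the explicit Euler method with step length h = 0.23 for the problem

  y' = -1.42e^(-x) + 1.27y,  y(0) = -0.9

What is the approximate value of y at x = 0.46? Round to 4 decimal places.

-2.1841

Euler: y_{n+1} = y_n + h·f(x_n, y_n).
x=0.000000, y=-0.900000: f=-2.563000 → y ← -0.900000 + 0.23·(-2.563000) = -1.489490
x=0.230000, y=-1.489490: f=-3.019890 → y ← -1.489490 + 0.23·(-3.019890) = -2.184065
y(0.46) ≈ -2.1841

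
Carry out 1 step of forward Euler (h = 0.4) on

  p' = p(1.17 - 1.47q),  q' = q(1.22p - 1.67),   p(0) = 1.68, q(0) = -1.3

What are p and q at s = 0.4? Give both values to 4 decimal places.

3.7504, -1.4974

Euler on (p,q): p_{n+1} = p_n + h·p', q_{n+1} = q_n + h·q'.
0.000000: (1.680000, -1.300000); f=(5.176080, -0.493480) → (3.750432, -1.497392)
(p(0.4), q(0.4)) ≈ (3.7504, -1.4974)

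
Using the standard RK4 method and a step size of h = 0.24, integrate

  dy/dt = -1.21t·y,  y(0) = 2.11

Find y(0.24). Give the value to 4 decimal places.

RK4: k1 = f(t_n, y_n); k2 = f(t_n + h/2, y_n + (h/2)·k1); k3 = f(t_n + h/2, y_n + (h/2)·k2); k4 = f(t_n + h, y_n + h·k3); y_{n+1} = y_n + (h/6)·(k1 + 2k2 + 2k3 + k4).
t=0.000000, y=2.110000:
  k1 = f(0.000000, 2.110000) = 0.000000
  k2 = f(0.120000, 2.110000) = -0.306372
  k3 = f(0.120000, 2.073235) = -0.301034
  k4 = f(0.240000, 2.037752) = -0.591763
  y ← 2.110000 + (0.24/6)·(k1 + 2k2 + 2k3 + k4) = 2.037737
y(0.24) ≈ 2.0377

2.0377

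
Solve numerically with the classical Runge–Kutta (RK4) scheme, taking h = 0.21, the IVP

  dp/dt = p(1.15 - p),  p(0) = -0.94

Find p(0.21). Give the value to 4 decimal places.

-1.5402

RK4: k1 = f(t_n, p_n); k2 = f(t_n + h/2, p_n + (h/2)·k1); k3 = f(t_n + h/2, p_n + (h/2)·k2); k4 = f(t_n + h, p_n + h·k3); p_{n+1} = p_n + (h/6)·(k1 + 2k2 + 2k3 + k4).
t=0.000000, p=-0.940000:
  k1 = f(0.000000, -0.940000) = -1.964600
  k2 = f(0.105000, -1.146283) = -2.632190
  k3 = f(0.105000, -1.216380) = -2.878417
  k4 = f(0.210000, -1.544468) = -4.161518
  p ← -0.940000 + (0.21/6)·(k1 + 2k2 + 2k3 + k4) = -1.540157
p(0.21) ≈ -1.5402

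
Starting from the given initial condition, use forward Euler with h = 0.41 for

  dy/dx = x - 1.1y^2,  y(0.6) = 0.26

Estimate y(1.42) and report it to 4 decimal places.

Euler: y_{n+1} = y_n + h·f(x_n, y_n).
x=0.600000, y=0.260000: f=0.525640 → y ← 0.260000 + 0.41·0.525640 = 0.475512
x=1.010000, y=0.475512: f=0.761277 → y ← 0.475512 + 0.41·0.761277 = 0.787636
y(1.42) ≈ 0.7876

0.7876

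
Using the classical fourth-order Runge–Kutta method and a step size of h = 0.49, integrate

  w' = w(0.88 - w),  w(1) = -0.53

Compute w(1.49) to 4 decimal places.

-1.2030

RK4: k1 = f(x_n, w_n); k2 = f(x_n + h/2, w_n + (h/2)·k1); k3 = f(x_n + h/2, w_n + (h/2)·k2); k4 = f(x_n + h, w_n + h·k3); w_{n+1} = w_n + (h/6)·(k1 + 2k2 + 2k3 + k4).
x=1.000000, w=-0.530000:
  k1 = f(1.000000, -0.530000) = -0.747300
  k2 = f(1.245000, -0.713089) = -1.136013
  k3 = f(1.245000, -0.808323) = -1.364711
  k4 = f(1.490000, -1.198708) = -2.491765
  w ← -0.530000 + (0.49/6)·(k1 + 2k2 + 2k3 + k4) = -1.202975
w(1.49) ≈ -1.2030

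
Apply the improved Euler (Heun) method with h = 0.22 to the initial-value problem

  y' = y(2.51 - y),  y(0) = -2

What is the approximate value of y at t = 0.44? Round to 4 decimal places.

-45.9473

Heun: k1 = f(t_n, y_n); k2 = f(t_n + h, y_n + h·k1); y_{n+1} = y_n + (h/2)·(k1 + k2).
t=0.000000, y=-2.000000:
  k1 = f(0.000000, -2.000000) = -9.020000
  k2 = f(0.220000, -3.984400) = -25.876287
  y ← -2.000000 + (0.22/2)·(-9.020000 + (-25.876287)) = -5.838592
t=0.220000, y=-5.838592:
  k1 = f(0.220000, -5.838592) = -48.744017
  k2 = f(0.440000, -16.562275) = -315.880275
  y ← -5.838592 + (0.22/2)·(-48.744017 + (-315.880275)) = -45.947264
y(0.44) ≈ -45.9473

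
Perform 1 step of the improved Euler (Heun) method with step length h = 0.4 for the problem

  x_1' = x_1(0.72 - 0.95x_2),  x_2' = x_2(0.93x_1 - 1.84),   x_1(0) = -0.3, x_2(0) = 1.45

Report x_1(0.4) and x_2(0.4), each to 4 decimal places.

-0.2831, 0.7451

Heun on (x_1,x_2): k1 = f(x_n, state_n); k2 = f(x_n + h, state_n + h·k1); state_{n+1} = state_n + (h/2)·(k1 + k2).
0.000000: (-0.300000, 1.450000)
  k1 = (0.197250, -3.072550)
  predictor → (-0.221100, 0.220980)
  k2 = (-0.112776, -0.452042)
  → (-0.283105, 0.745082)
(x_1(0.4), x_2(0.4)) ≈ (-0.2831, 0.7451)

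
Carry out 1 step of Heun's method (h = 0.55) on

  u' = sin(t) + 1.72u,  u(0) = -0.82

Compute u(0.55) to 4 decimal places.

-1.8189

Heun: k1 = f(t_n, u_n); k2 = f(t_n + h, u_n + h·k1); u_{n+1} = u_n + (h/2)·(k1 + k2).
t=0.000000, u=-0.820000:
  k1 = f(0.000000, -0.820000) = -1.410400
  k2 = f(0.550000, -1.595720) = -2.221951
  u ← -0.820000 + (0.55/2)·(-1.410400 + (-2.221951)) = -1.818897
u(0.55) ≈ -1.8189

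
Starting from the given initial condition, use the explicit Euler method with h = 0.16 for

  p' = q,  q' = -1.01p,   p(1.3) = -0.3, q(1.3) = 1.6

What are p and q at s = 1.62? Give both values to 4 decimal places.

0.2198, 1.6556

Euler on (p,q): p_{n+1} = p_n + h·p', q_{n+1} = q_n + h·q'.
1.300000: (-0.300000, 1.600000); f=(1.600000, 0.303000) → (-0.044000, 1.648480)
1.460000: (-0.044000, 1.648480); f=(1.648480, 0.044440) → (0.219757, 1.655590)
(p(1.62), q(1.62)) ≈ (0.2198, 1.6556)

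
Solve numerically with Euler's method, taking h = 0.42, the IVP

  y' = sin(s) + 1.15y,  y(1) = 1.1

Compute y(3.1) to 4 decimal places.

12.5123

Euler: y_{n+1} = y_n + h·f(s_n, y_n).
s=1.000000, y=1.100000: f=2.106471 → y ← 1.100000 + 0.42·2.106471 = 1.984718
s=1.420000, y=1.984718: f=3.271077 → y ← 1.984718 + 0.42·3.271077 = 3.358570
s=1.840000, y=3.358570: f=4.826339 → y ← 3.358570 + 0.42·4.826339 = 5.385633
s=2.260000, y=5.385633: f=6.965230 → y ← 5.385633 + 0.42·6.965230 = 8.311029
s=2.680000, y=8.311029: f=10.003058 → y ← 8.311029 + 0.42·10.003058 = 12.512314
y(3.1) ≈ 12.5123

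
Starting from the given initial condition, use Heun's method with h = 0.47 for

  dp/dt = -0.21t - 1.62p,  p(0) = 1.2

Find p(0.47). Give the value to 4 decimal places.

0.6110

Heun: k1 = f(t_n, p_n); k2 = f(t_n + h, p_n + h·k1); p_{n+1} = p_n + (h/2)·(k1 + k2).
t=0.000000, p=1.200000:
  k1 = f(0.000000, 1.200000) = -1.944000
  k2 = f(0.470000, 0.286320) = -0.562538
  p ← 1.200000 + (0.47/2)·(-1.944000 + (-0.562538)) = 0.610963
p(0.47) ≈ 0.6110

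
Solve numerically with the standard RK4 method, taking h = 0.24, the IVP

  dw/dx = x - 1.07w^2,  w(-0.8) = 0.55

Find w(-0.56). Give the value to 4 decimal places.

RK4: k1 = f(x_n, w_n); k2 = f(x_n + h/2, w_n + (h/2)·k1); k3 = f(x_n + h/2, w_n + (h/2)·k2); k4 = f(x_n + h, w_n + h·k3); w_{n+1} = w_n + (h/6)·(k1 + 2k2 + 2k3 + k4).
x=-0.800000, w=0.550000:
  k1 = f(-0.800000, 0.550000) = -1.123675
  k2 = f(-0.680000, 0.415159) = -0.864422
  k3 = f(-0.680000, 0.446269) = -0.893097
  k4 = f(-0.560000, 0.335657) = -0.680552
  w ← 0.550000 + (0.24/6)·(k1 + 2k2 + 2k3 + k4) = 0.337229
w(-0.56) ≈ 0.3372

0.3372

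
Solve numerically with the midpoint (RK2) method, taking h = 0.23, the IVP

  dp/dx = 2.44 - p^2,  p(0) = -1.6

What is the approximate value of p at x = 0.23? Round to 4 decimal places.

Midpoint: k1 = f(x_n, p_n); k2 = f(x_n + h/2, p_n + (h/2)·k1); p_{n+1} = p_n + h·k2.
x=0.000000, p=-1.600000:
  k1 = f(0.000000, -1.600000) = -0.120000
  k2 = f(0.115000, -1.613800) = -0.164350
  p ← -1.600000 + 0.23·(-0.164350) = -1.637801
p(0.23) ≈ -1.6378

-1.6378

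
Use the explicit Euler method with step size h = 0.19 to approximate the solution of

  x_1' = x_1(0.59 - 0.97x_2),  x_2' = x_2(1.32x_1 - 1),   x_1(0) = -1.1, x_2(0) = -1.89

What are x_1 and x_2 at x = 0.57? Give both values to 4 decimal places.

-2.4772, -0.1179

Euler on (x_1,x_2): x_1_{n+1} = x_1_n + h·x_1', x_2_{n+1} = x_2_n + h·x_2'.
0.000000: (-1.100000, -1.890000); f=(-2.665630, 4.634280) → (-1.606470, -1.009487)
0.190000: (-1.606470, -1.009487); f=(-2.520876, 3.150144) → (-2.085436, -0.410959)
0.380000: (-2.085436, -0.410959); f=(-2.061726, 1.542239) → (-2.477164, -0.117934)
(x_1(0.57), x_2(0.57)) ≈ (-2.4772, -0.1179)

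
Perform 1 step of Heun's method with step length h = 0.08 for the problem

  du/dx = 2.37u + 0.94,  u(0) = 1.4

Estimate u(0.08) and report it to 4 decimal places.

1.7729

Heun: k1 = f(x_n, u_n); k2 = f(x_n + h, u_n + h·k1); u_{n+1} = u_n + (h/2)·(k1 + k2).
x=0.000000, u=1.400000:
  k1 = f(0.000000, 1.400000) = 4.258000
  k2 = f(0.080000, 1.740640) = 5.065317
  u ← 1.400000 + (0.08/2)·(4.258000 + 5.065317) = 1.772933
u(0.08) ≈ 1.7729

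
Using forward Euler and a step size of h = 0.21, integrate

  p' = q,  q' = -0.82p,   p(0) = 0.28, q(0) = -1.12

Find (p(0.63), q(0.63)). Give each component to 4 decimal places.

Euler on (p,q): p_{n+1} = p_n + h·p', q_{n+1} = q_n + h·q'.
0.000000: (0.280000, -1.120000); f=(-1.120000, -0.229600) → (0.044800, -1.168216)
0.210000: (0.044800, -1.168216); f=(-1.168216, -0.036736) → (-0.200525, -1.175931)
0.420000: (-0.200525, -1.175931); f=(-1.175931, 0.164431) → (-0.447471, -1.141400)
(p(0.63), q(0.63)) ≈ (-0.4475, -1.1414)

-0.4475, -1.1414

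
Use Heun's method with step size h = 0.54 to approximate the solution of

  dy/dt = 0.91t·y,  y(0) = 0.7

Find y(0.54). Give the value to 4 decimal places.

0.7929

Heun: k1 = f(t_n, y_n); k2 = f(t_n + h, y_n + h·k1); y_{n+1} = y_n + (h/2)·(k1 + k2).
t=0.000000, y=0.700000:
  k1 = f(0.000000, 0.700000) = 0.000000
  k2 = f(0.540000, 0.700000) = 0.343980
  y ← 0.700000 + (0.54/2)·(0.000000 + 0.343980) = 0.792875
y(0.54) ≈ 0.7929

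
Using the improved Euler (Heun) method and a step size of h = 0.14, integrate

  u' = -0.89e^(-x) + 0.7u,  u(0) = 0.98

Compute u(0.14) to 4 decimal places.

0.9582

Heun: k1 = f(x_n, u_n); k2 = f(x_n + h, u_n + h·k1); u_{n+1} = u_n + (h/2)·(k1 + k2).
x=0.000000, u=0.980000:
  k1 = f(0.000000, 0.980000) = -0.204000
  k2 = f(0.140000, 0.951440) = -0.107721
  u ← 0.980000 + (0.14/2)·(-0.204000 + (-0.107721)) = 0.958180
u(0.14) ≈ 0.9582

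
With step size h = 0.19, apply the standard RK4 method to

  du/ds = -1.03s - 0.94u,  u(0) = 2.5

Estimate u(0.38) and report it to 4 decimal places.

RK4: k1 = f(s_n, u_n); k2 = f(s_n + h/2, u_n + (h/2)·k1); k3 = f(s_n + h/2, u_n + (h/2)·k2); k4 = f(s_n + h, u_n + h·k3); u_{n+1} = u_n + (h/6)·(k1 + 2k2 + 2k3 + k4).
s=0.000000, u=2.500000:
  k1 = f(0.000000, 2.500000) = -2.350000
  k2 = f(0.095000, 2.276750) = -2.237995
  k3 = f(0.095000, 2.287390) = -2.247997
  k4 = f(0.190000, 2.072881) = -2.144208
  u ← 2.500000 + (0.19/6)·(k1 + 2k2 + 2k3 + k4) = 2.073571
s=0.190000, u=2.073571:
  k1 = f(0.190000, 2.073571) = -2.144856
  k2 = f(0.285000, 1.869809) = -2.051171
  k3 = f(0.285000, 1.878709) = -2.059537
  k4 = f(0.380000, 1.682259) = -1.972723
  u ← 2.073571 + (0.19/6)·(k1 + 2k2 + 2k3 + k4) = 1.682836
u(0.38) ≈ 1.6828

1.6828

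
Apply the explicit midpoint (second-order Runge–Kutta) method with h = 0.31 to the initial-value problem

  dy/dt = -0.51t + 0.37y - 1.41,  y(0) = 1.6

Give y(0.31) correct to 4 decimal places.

Midpoint: k1 = f(t_n, y_n); k2 = f(t_n + h/2, y_n + (h/2)·k1); y_{n+1} = y_n + h·k2.
t=0.000000, y=1.600000:
  k1 = f(0.000000, 1.600000) = -0.818000
  k2 = f(0.155000, 1.473210) = -0.943962
  y ← 1.600000 + 0.31·(-0.943962) = 1.307372
y(0.31) ≈ 1.3074

1.3074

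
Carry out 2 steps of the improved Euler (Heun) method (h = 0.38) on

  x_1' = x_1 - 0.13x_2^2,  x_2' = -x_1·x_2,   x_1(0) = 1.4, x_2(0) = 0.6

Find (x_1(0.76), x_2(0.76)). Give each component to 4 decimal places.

Heun on (x_1,x_2): k1 = f(t_n, state_n); k2 = f(t_n + h, state_n + h·k1); state_{n+1} = state_n + (h/2)·(k1 + k2).
0.000000: (1.400000, 0.600000)
  k1 = (1.353200, -0.840000)
  predictor → (1.914216, 0.280800)
  k2 = (1.903966, -0.537512)
  → (2.018861, 0.338273)
0.380000: (2.018861, 0.338273)
  k1 = (2.003986, -0.682926)
  predictor → (2.780376, 0.078761)
  k2 = (2.779570, -0.218985)
  → (2.927737, 0.166910)
(x_1(0.76), x_2(0.76)) ≈ (2.9277, 0.1669)

2.9277, 0.1669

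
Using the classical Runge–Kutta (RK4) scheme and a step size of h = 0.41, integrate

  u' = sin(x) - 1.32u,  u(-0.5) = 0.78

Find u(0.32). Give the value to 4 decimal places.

RK4: k1 = f(x_n, u_n); k2 = f(x_n + h/2, u_n + (h/2)·k1); k3 = f(x_n + h/2, u_n + (h/2)·k2); k4 = f(x_n + h, u_n + h·k3); u_{n+1} = u_n + (h/6)·(k1 + 2k2 + 2k3 + k4).
x=-0.500000, u=0.780000:
  k1 = f(-0.500000, 0.780000) = -1.509026
  k2 = f(-0.295000, 0.470650) = -0.911998
  k3 = f(-0.295000, 0.593041) = -1.073553
  k4 = f(-0.090000, 0.339843) = -0.538471
  u ← 0.780000 + (0.41/6)·(k1 + 2k2 + 2k3 + k4) = 0.368729
x=-0.090000, u=0.368729:
  k1 = f(-0.090000, 0.368729) = -0.576601
  k2 = f(0.115000, 0.250526) = -0.215947
  k3 = f(0.115000, 0.324460) = -0.313540
  k4 = f(0.320000, 0.240178) = -0.002468
  u ← 0.368729 + (0.41/6)·(k1 + 2k2 + 2k3 + k4) = 0.256796
u(0.32) ≈ 0.2568

0.2568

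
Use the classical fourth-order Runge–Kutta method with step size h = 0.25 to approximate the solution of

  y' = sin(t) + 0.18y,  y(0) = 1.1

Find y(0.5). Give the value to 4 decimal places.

1.3298

RK4: k1 = f(t_n, y_n); k2 = f(t_n + h/2, y_n + (h/2)·k1); k3 = f(t_n + h/2, y_n + (h/2)·k2); k4 = f(t_n + h, y_n + h·k3); y_{n+1} = y_n + (h/6)·(k1 + 2k2 + 2k3 + k4).
t=0.000000, y=1.100000:
  k1 = f(0.000000, 1.100000) = 0.198000
  k2 = f(0.125000, 1.124750) = 0.327130
  k3 = f(0.125000, 1.140891) = 0.330035
  k4 = f(0.250000, 1.182509) = 0.460256
  y ← 1.100000 + (0.25/6)·(k1 + 2k2 + 2k3 + k4) = 1.182191
t=0.250000, y=1.182191:
  k1 = f(0.250000, 1.182191) = 0.460198
  k2 = f(0.375000, 1.239716) = 0.589421
  k3 = f(0.375000, 1.255869) = 0.592329
  k4 = f(0.500000, 1.330273) = 0.718875
  y ← 1.182191 + (0.25/6)·(k1 + 2k2 + 2k3 + k4) = 1.329798
y(0.5) ≈ 1.3298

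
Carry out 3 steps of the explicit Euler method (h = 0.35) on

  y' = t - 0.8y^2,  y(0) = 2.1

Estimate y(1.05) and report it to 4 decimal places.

0.8536

Euler: y_{n+1} = y_n + h·f(t_n, y_n).
t=0.000000, y=2.100000: f=-3.528000 → y ← 2.100000 + 0.35·(-3.528000) = 0.865200
t=0.350000, y=0.865200: f=-0.248857 → y ← 0.865200 + 0.35·(-0.248857) = 0.778100
t=0.700000, y=0.778100: f=0.215648 → y ← 0.778100 + 0.35·0.215648 = 0.853577
y(1.05) ≈ 0.8536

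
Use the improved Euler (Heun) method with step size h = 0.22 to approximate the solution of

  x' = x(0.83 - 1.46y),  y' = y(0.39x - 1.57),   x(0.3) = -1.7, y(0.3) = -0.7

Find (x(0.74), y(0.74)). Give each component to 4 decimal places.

-3.1746, -0.2519

Heun on (x,y): k1 = f(t_n, state_n); k2 = f(t_n + h, state_n + h·k1); state_{n+1} = state_n + (h/2)·(k1 + k2).
0.300000: (-1.700000, -0.700000)
  k1 = (-3.148400, 1.563100)
  predictor → (-2.392648, -0.356118)
  k2 = (-3.229913, 0.891411)
  → (-2.401614, -0.430004)
0.520000: (-2.401614, -0.430004)
  k1 = (-3.501087, 1.077860)
  predictor → (-3.171854, -0.192875)
  k2 = (-3.525822, 0.541403)
  → (-3.174574, -0.251885)
(x(0.74), y(0.74)) ≈ (-3.1746, -0.2519)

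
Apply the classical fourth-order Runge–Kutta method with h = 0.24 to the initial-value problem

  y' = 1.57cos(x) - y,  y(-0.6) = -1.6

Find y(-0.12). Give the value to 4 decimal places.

RK4: k1 = f(x_n, y_n); k2 = f(x_n + h/2, y_n + (h/2)·k1); k3 = f(x_n + h/2, y_n + (h/2)·k2); k4 = f(x_n + h, y_n + h·k3); y_{n+1} = y_n + (h/6)·(k1 + 2k2 + 2k3 + k4).
x=-0.600000, y=-1.600000:
  k1 = f(-0.600000, -1.600000) = 2.895777
  k2 = f(-0.480000, -1.252507) = 2.645089
  k3 = f(-0.480000, -1.282589) = 2.675171
  k4 = f(-0.360000, -0.957959) = 2.427317
  y ← -1.600000 + (0.24/6)·(k1 + 2k2 + 2k3 + k4) = -0.961455
x=-0.360000, y=-0.961455:
  k1 = f(-0.360000, -0.961455) = 2.430813
  k2 = f(-0.240000, -0.669758) = 2.194758
  k3 = f(-0.240000, -0.698084) = 2.223085
  k4 = f(-0.120000, -0.427915) = 1.986625
  y ← -0.961455 + (0.24/6)·(k1 + 2k2 + 2k3 + k4) = -0.431330
y(-0.12) ≈ -0.4313

-0.4313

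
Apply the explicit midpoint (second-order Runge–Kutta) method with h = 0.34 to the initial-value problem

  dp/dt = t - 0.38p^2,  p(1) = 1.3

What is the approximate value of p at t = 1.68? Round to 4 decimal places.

Midpoint: k1 = f(t_n, p_n); k2 = f(t_n + h/2, p_n + (h/2)·k1); p_{n+1} = p_n + h·k2.
t=1.000000, p=1.300000:
  k1 = f(1.000000, 1.300000) = 0.357800
  k2 = f(1.170000, 1.360826) = 0.466298
  p ← 1.300000 + 0.34·0.466298 = 1.458541
t=1.340000, p=1.458541:
  k1 = f(1.340000, 1.458541) = 0.531610
  k2 = f(1.510000, 1.548915) = 0.598328
  p ← 1.458541 + 0.34·0.598328 = 1.661973
p(1.68) ≈ 1.6620

1.6620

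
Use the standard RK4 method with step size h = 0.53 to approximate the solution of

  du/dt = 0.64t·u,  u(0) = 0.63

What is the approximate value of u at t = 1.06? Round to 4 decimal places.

0.9026

RK4: k1 = f(t_n, u_n); k2 = f(t_n + h/2, u_n + (h/2)·k1); k3 = f(t_n + h/2, u_n + (h/2)·k2); k4 = f(t_n + h, u_n + h·k3); u_{n+1} = u_n + (h/6)·(k1 + 2k2 + 2k3 + k4).
t=0.000000, u=0.630000:
  k1 = f(0.000000, 0.630000) = 0.000000
  k2 = f(0.265000, 0.630000) = 0.106848
  k3 = f(0.265000, 0.658315) = 0.111650
  k4 = f(0.530000, 0.689175) = 0.233768
  u ← 0.630000 + (0.53/6)·(k1 + 2k2 + 2k3 + k4) = 0.689251
t=0.530000, u=0.689251:
  k1 = f(0.530000, 0.689251) = 0.233794
  k2 = f(0.795000, 0.751206) = 0.382214
  k3 = f(0.795000, 0.790537) = 0.402225
  k4 = f(1.060000, 0.902430) = 0.612209
  u ← 0.689251 + (0.53/6)·(k1 + 2k2 + 2k3 + k4) = 0.902565
u(1.06) ≈ 0.9026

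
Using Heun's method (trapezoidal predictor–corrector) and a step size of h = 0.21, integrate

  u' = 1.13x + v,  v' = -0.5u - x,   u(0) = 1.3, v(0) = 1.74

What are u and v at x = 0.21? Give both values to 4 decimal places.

Heun on (u,v): k1 = f(x_n, state_n); k2 = f(x_n + h, state_n + h·k1); state_{n+1} = state_n + (h/2)·(k1 + k2).
0.000000: (1.300000, 1.740000)
  k1 = (1.740000, -0.650000)
  predictor → (1.665400, 1.603500)
  k2 = (1.840800, -1.042700)
  → (1.675984, 1.562267)
(u(0.21), v(0.21)) ≈ (1.6760, 1.5623)

1.6760, 1.5623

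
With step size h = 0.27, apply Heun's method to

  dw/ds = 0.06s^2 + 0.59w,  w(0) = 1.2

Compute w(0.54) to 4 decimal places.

1.6520

Heun: k1 = f(s_n, w_n); k2 = f(s_n + h, w_n + h·k1); w_{n+1} = w_n + (h/2)·(k1 + k2).
s=0.000000, w=1.200000:
  k1 = f(0.000000, 1.200000) = 0.708000
  k2 = f(0.270000, 1.391160) = 0.825158
  w ← 1.200000 + (0.27/2)·(0.708000 + 0.825158) = 1.406976
s=0.270000, w=1.406976:
  k1 = f(0.270000, 1.406976) = 0.834490
  k2 = f(0.540000, 1.632289) = 0.980546
  w ← 1.406976 + (0.27/2)·(0.834490 + 0.980546) = 1.652006
w(0.54) ≈ 1.6520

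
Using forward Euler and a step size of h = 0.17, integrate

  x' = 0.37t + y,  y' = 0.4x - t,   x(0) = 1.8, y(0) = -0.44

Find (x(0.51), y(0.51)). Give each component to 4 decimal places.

Euler on (x,y): x_{n+1} = x_n + h·x', y_{n+1} = y_n + h·y'.
0.000000: (1.800000, -0.440000); f=(-0.440000, 0.720000) → (1.725200, -0.317600)
0.170000: (1.725200, -0.317600); f=(-0.254700, 0.520080) → (1.681901, -0.229186)
0.340000: (1.681901, -0.229186); f=(-0.103386, 0.332760) → (1.664325, -0.172617)
(x(0.51), y(0.51)) ≈ (1.6643, -0.1726)

1.6643, -0.1726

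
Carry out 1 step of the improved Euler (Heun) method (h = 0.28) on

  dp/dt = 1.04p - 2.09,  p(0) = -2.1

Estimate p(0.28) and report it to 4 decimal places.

-3.4710

Heun: k1 = f(t_n, p_n); k2 = f(t_n + h, p_n + h·k1); p_{n+1} = p_n + (h/2)·(k1 + k2).
t=0.000000, p=-2.100000:
  k1 = f(0.000000, -2.100000) = -4.274000
  k2 = f(0.280000, -3.296720) = -5.518589
  p ← -2.100000 + (0.28/2)·(-4.274000 + (-5.518589)) = -3.470962
p(0.28) ≈ -3.4710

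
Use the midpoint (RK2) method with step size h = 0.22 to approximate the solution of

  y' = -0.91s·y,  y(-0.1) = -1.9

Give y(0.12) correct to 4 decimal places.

Midpoint: k1 = f(s_n, y_n); k2 = f(s_n + h/2, y_n + (h/2)·k1); y_{n+1} = y_n + h·k2.
s=-0.100000, y=-1.900000:
  k1 = f(-0.100000, -1.900000) = -0.172900
  k2 = f(0.010000, -1.919019) = 0.017463
  y ← -1.900000 + 0.22·0.017463 = -1.896158
y(0.12) ≈ -1.8962

-1.8962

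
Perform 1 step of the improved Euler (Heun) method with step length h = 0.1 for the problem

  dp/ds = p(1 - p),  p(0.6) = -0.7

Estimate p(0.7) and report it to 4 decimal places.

Heun: k1 = f(s_n, p_n); k2 = f(s_n + h, p_n + h·k1); p_{n+1} = p_n + (h/2)·(k1 + k2).
s=0.600000, p=-0.700000:
  k1 = f(0.600000, -0.700000) = -1.190000
  k2 = f(0.700000, -0.819000) = -1.489761
  p ← -0.700000 + (0.1/2)·(-1.190000 + (-1.489761)) = -0.833988
p(0.7) ≈ -0.8340

-0.8340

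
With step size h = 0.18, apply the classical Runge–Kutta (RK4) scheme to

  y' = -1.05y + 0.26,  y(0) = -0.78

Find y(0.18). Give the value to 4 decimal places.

-0.6030

RK4: k1 = f(x_n, y_n); k2 = f(x_n + h/2, y_n + (h/2)·k1); k3 = f(x_n + h/2, y_n + (h/2)·k2); k4 = f(x_n + h, y_n + h·k3); y_{n+1} = y_n + (h/6)·(k1 + 2k2 + 2k3 + k4).
x=0.000000, y=-0.780000:
  k1 = f(0.000000, -0.780000) = 1.079000
  k2 = f(0.090000, -0.682890) = 0.977035
  k3 = f(0.090000, -0.692067) = 0.986670
  k4 = f(0.180000, -0.602399) = 0.892519
  y ← -0.780000 + (0.18/6)·(k1 + 2k2 + 2k3 + k4) = -0.603032
y(0.18) ≈ -0.6030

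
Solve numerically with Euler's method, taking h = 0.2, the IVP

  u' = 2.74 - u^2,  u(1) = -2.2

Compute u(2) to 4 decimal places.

Euler: u_{n+1} = u_n + h·f(x_n, u_n).
x=1.000000, u=-2.200000: f=-2.100000 → u ← -2.200000 + 0.2·(-2.100000) = -2.620000
x=1.200000, u=-2.620000: f=-4.124400 → u ← -2.620000 + 0.2·(-4.124400) = -3.444880
x=1.400000, u=-3.444880: f=-9.127198 → u ← -3.444880 + 0.2·(-9.127198) = -5.270320
x=1.600000, u=-5.270320: f=-25.036269 → u ← -5.270320 + 0.2·(-25.036269) = -10.277573
x=1.800000, u=-10.277573: f=-102.888516 → u ← -10.277573 + 0.2·(-102.888516) = -30.855277
u(2) ≈ -30.8553

-30.8553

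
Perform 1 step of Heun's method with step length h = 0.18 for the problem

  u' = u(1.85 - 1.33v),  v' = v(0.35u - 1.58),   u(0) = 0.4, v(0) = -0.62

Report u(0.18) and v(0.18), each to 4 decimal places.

Heun on (u,v): k1 = f(t_n, state_n); k2 = f(t_n + h, state_n + h·k1); state_{n+1} = state_n + (h/2)·(k1 + k2).
0.000000: (0.400000, -0.620000)
  k1 = (1.069840, 0.892800)
  predictor → (0.592571, -0.459296)
  k2 = (1.458237, 0.630430)
  → (0.627527, -0.482909)
(u(0.18), v(0.18)) ≈ (0.6275, -0.4829)

0.6275, -0.4829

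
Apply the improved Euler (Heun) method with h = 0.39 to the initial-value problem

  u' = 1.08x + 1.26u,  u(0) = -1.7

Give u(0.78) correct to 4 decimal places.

Heun: k1 = f(x_n, u_n); k2 = f(x_n + h, u_n + h·k1); u_{n+1} = u_n + (h/2)·(k1 + k2).
x=0.000000, u=-1.700000:
  k1 = f(0.000000, -1.700000) = -2.142000
  k2 = f(0.390000, -2.535380) = -2.773379
  u ← -1.700000 + (0.39/2)·(-2.142000 + (-2.773379)) = -2.658499
x=0.390000, u=-2.658499:
  k1 = f(0.390000, -2.658499) = -2.928509
  k2 = f(0.780000, -3.800617) = -3.946378
  u ← -2.658499 + (0.39/2)·(-2.928509 + (-3.946378)) = -3.999102
u(0.78) ≈ -3.9991

-3.9991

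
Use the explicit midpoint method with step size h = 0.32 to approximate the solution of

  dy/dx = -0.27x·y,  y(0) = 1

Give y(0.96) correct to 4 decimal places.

Midpoint: k1 = f(x_n, y_n); k2 = f(x_n + h/2, y_n + (h/2)·k1); y_{n+1} = y_n + h·k2.
x=0.000000, y=1.000000:
  k1 = f(0.000000, 1.000000) = 0.000000
  k2 = f(0.160000, 1.000000) = -0.043200
  y ← 1.000000 + 0.32·(-0.043200) = 0.986176
x=0.320000, y=0.986176:
  k1 = f(0.320000, 0.986176) = -0.085206
  k2 = f(0.480000, 0.972543) = -0.126042
  y ← 0.986176 + 0.32·(-0.126042) = 0.945843
x=0.640000, y=0.945843:
  k1 = f(0.640000, 0.945843) = -0.163442
  k2 = f(0.800000, 0.919692) = -0.198653
  y ← 0.945843 + 0.32·(-0.198653) = 0.882274
y(0.96) ≈ 0.8823

0.8823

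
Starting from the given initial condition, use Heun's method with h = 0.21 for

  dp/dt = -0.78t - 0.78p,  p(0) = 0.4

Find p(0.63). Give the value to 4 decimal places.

Heun: k1 = f(t_n, p_n); k2 = f(t_n + h, p_n + h·k1); p_{n+1} = p_n + (h/2)·(k1 + k2).
t=0.000000, p=0.400000:
  k1 = f(0.000000, 0.400000) = -0.312000
  k2 = f(0.210000, 0.334480) = -0.424694
  p ← 0.400000 + (0.21/2)·(-0.312000 + (-0.424694)) = 0.322647
t=0.210000, p=0.322647:
  k1 = f(0.210000, 0.322647) = -0.415465
  k2 = f(0.420000, 0.235399) = -0.511212
  p ← 0.322647 + (0.21/2)·(-0.415465 + (-0.511212)) = 0.225346
t=0.420000, p=0.225346:
  k1 = f(0.420000, 0.225346) = -0.503370
  k2 = f(0.630000, 0.119638) = -0.584718
  p ← 0.225346 + (0.21/2)·(-0.503370 + (-0.584718)) = 0.111097
p(0.63) ≈ 0.1111

0.1111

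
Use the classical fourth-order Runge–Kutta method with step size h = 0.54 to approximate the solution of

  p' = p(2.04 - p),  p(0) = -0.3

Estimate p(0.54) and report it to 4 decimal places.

-1.2478

RK4: k1 = f(x_n, p_n); k2 = f(x_n + h/2, p_n + (h/2)·k1); k3 = f(x_n + h/2, p_n + (h/2)·k2); k4 = f(x_n + h, p_n + h·k3); p_{n+1} = p_n + (h/6)·(k1 + 2k2 + 2k3 + k4).
x=0.000000, p=-0.300000:
  k1 = f(0.000000, -0.300000) = -0.702000
  k2 = f(0.270000, -0.489540) = -1.238311
  k3 = f(0.270000, -0.634344) = -1.696454
  k4 = f(0.540000, -1.216085) = -3.959677
  p ← -0.300000 + (0.54/6)·(k1 + 2k2 + 2k3 + k4) = -1.247809
p(0.54) ≈ -1.2478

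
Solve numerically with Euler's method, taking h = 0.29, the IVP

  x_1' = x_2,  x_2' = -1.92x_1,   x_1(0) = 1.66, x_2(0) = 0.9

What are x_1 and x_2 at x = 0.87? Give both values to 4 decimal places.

Euler on (x_1,x_2): x_1_{n+1} = x_1_n + h·x_1', x_2_{n+1} = x_2_n + h·x_2'.
0.000000: (1.660000, 0.900000); f=(0.900000, -3.187200) → (1.921000, -0.024288)
0.290000: (1.921000, -0.024288); f=(-0.024288, -3.688320) → (1.913956, -1.093901)
0.580000: (1.913956, -1.093901); f=(-1.093901, -3.674796) → (1.596725, -2.159592)
(x_1(0.87), x_2(0.87)) ≈ (1.5967, -2.1596)

1.5967, -2.1596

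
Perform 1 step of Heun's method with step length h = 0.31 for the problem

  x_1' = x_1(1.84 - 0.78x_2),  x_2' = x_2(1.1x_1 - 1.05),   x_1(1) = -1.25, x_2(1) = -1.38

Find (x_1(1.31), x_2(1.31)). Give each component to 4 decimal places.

Heun on (x_1,x_2): k1 = f(t_n, state_n); k2 = f(t_n + h, state_n + h·k1); state_{n+1} = state_n + (h/2)·(k1 + k2).
1.000000: (-1.250000, -1.380000)
  k1 = (-3.645500, 3.346500)
  predictor → (-2.380105, -0.342585)
  k2 = (-5.015396, 1.256641)
  → (-2.592439, -0.666513)
(x_1(1.31), x_2(1.31)) ≈ (-2.5924, -0.6665)

-2.5924, -0.6665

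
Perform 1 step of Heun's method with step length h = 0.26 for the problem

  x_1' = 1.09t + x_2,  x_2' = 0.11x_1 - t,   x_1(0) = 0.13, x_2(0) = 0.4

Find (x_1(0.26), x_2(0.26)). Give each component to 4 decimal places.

0.2713, 0.3714

Heun on (x_1,x_2): k1 = f(t_n, state_n); k2 = f(t_n + h, state_n + h·k1); state_{n+1} = state_n + (h/2)·(k1 + k2).
0.000000: (0.130000, 0.400000)
  k1 = (0.400000, 0.014300)
  predictor → (0.234000, 0.403718)
  k2 = (0.687118, -0.234260)
  → (0.271325, 0.371405)
(x_1(0.26), x_2(0.26)) ≈ (0.2713, 0.3714)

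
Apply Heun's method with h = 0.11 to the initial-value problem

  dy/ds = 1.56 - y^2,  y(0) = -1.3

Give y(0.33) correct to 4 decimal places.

Heun: k1 = f(s_n, y_n); k2 = f(s_n + h, y_n + h·k1); y_{n+1} = y_n + (h/2)·(k1 + k2).
s=0.000000, y=-1.300000:
  k1 = f(0.000000, -1.300000) = -0.130000
  k2 = f(0.110000, -1.314300) = -0.167384
  y ← -1.300000 + (0.11/2)·(-0.130000 + (-0.167384)) = -1.316356
s=0.110000, y=-1.316356:
  k1 = f(0.110000, -1.316356) = -0.172794
  k2 = f(0.220000, -1.335363) = -0.223195
  y ← -1.316356 + (0.11/2)·(-0.172794 + (-0.223195)) = -1.338136
s=0.220000, y=-1.338136:
  k1 = f(0.220000, -1.338136) = -0.230607
  k2 = f(0.330000, -1.363502) = -0.299138
  y ← -1.338136 + (0.11/2)·(-0.230607 + (-0.299138)) = -1.367272
y(0.33) ≈ -1.3673

-1.3673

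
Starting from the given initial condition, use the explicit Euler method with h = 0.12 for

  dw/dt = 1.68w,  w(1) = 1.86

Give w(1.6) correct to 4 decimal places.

4.6592

Euler: w_{n+1} = w_n + h·f(t_n, w_n).
t=1.000000, w=1.860000: f=3.124800 → w ← 1.860000 + 0.12·3.124800 = 2.234976
t=1.120000, w=2.234976: f=3.754760 → w ← 2.234976 + 0.12·3.754760 = 2.685547
t=1.240000, w=2.685547: f=4.511719 → w ← 2.685547 + 0.12·4.511719 = 3.226953
t=1.360000, w=3.226953: f=5.421282 → w ← 3.226953 + 0.12·5.421282 = 3.877507
t=1.480000, w=3.877507: f=6.514212 → w ← 3.877507 + 0.12·6.514212 = 4.659213
w(1.6) ≈ 4.6592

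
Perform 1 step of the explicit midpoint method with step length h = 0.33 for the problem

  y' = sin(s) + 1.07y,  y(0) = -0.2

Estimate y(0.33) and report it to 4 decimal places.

-0.2289

Midpoint: k1 = f(s_n, y_n); k2 = f(s_n + h/2, y_n + (h/2)·k1); y_{n+1} = y_n + h·k2.
s=0.000000, y=-0.200000:
  k1 = f(0.000000, -0.200000) = -0.214000
  k2 = f(0.165000, -0.235310) = -0.087529
  y ← -0.200000 + 0.33·(-0.087529) = -0.228885
y(0.33) ≈ -0.2289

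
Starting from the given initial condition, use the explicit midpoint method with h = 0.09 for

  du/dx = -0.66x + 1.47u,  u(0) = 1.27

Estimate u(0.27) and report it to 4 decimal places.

1.8597

Midpoint: k1 = f(x_n, u_n); k2 = f(x_n + h/2, u_n + (h/2)·k1); u_{n+1} = u_n + h·k2.
x=0.000000, u=1.270000:
  k1 = f(0.000000, 1.270000) = 1.866900
  k2 = f(0.045000, 1.354011) = 1.960695
  u ← 1.270000 + 0.09·1.960695 = 1.446463
x=0.090000, u=1.446463:
  k1 = f(0.090000, 1.446463) = 2.066900
  k2 = f(0.135000, 1.539473) = 2.173925
  u ← 1.446463 + 0.09·2.173925 = 1.642116
x=0.180000, u=1.642116:
  k1 = f(0.180000, 1.642116) = 2.295110
  k2 = f(0.225000, 1.745396) = 2.417232
  u ← 1.642116 + 0.09·2.417232 = 1.859667
u(0.27) ≈ 1.8597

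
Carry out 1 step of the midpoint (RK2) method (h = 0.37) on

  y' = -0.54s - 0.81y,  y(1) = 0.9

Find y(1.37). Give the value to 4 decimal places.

0.4639

Midpoint: k1 = f(s_n, y_n); k2 = f(s_n + h/2, y_n + (h/2)·k1); y_{n+1} = y_n + h·k2.
s=1.000000, y=0.900000:
  k1 = f(1.000000, 0.900000) = -1.269000
  k2 = f(1.185000, 0.665235) = -1.178740
  y ← 0.900000 + 0.37·(-1.178740) = 0.463866
y(1.37) ≈ 0.4639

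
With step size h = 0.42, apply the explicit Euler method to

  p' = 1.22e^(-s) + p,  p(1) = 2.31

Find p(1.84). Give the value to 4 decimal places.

Euler: p_{n+1} = p_n + h·f(s_n, p_n).
s=1.000000, p=2.310000: f=2.758813 → p ← 2.310000 + 0.42·2.758813 = 3.468701
s=1.420000, p=3.468701: f=3.763593 → p ← 3.468701 + 0.42·3.763593 = 5.049410
p(1.84) ≈ 5.0494

5.0494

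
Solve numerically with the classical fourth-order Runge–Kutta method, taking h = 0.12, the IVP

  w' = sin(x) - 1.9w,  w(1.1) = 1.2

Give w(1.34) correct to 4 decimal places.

0.9417

RK4: k1 = f(x_n, w_n); k2 = f(x_n + h/2, w_n + (h/2)·k1); k3 = f(x_n + h/2, w_n + (h/2)·k2); k4 = f(x_n + h, w_n + h·k3); w_{n+1} = w_n + (h/6)·(k1 + 2k2 + 2k3 + k4).
x=1.100000, w=1.200000:
  k1 = f(1.100000, 1.200000) = -1.388793
  k2 = f(1.160000, 1.116672) = -1.204875
  k3 = f(1.160000, 1.127708) = -1.225841
  k4 = f(1.220000, 1.052899) = -1.061409
  w ← 1.200000 + (0.12/6)·(k1 + 2k2 + 2k3 + k4) = 1.053767
x=1.220000, w=1.053767:
  k1 = f(1.220000, 1.053767) = -1.063059
  k2 = f(1.280000, 0.989984) = -0.922953
  k3 = f(1.280000, 0.998390) = -0.938925
  k4 = f(1.340000, 0.941096) = -0.814598
  w ← 1.053767 + (0.12/6)·(k1 + 2k2 + 2k3 + k4) = 0.941739
w(1.34) ≈ 0.9417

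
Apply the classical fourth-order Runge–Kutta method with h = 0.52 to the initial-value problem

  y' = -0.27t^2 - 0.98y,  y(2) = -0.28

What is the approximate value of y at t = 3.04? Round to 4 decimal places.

RK4: k1 = f(t_n, y_n); k2 = f(t_n + h/2, y_n + (h/2)·k1); k3 = f(t_n + h/2, y_n + (h/2)·k2); k4 = f(t_n + h, y_n + h·k3); y_{n+1} = y_n + (h/6)·(k1 + 2k2 + 2k3 + k4).
t=2.000000, y=-0.280000:
  k1 = f(2.000000, -0.280000) = -0.805600
  k2 = f(2.260000, -0.489456) = -0.899385
  k3 = f(2.260000, -0.513840) = -0.875489
  k4 = f(2.520000, -0.735254) = -0.994059
  y ← -0.280000 + (0.52/6)·(k1 + 2k2 + 2k3 + k4) = -0.743615
t=2.520000, y=-0.743615:
  k1 = f(2.520000, -0.743615) = -0.985865
  k2 = f(2.780000, -0.999940) = -1.106727
  k3 = f(2.780000, -1.031364) = -1.075931
  k4 = f(3.040000, -1.303099) = -1.218195
  y ← -0.743615 + (0.52/6)·(k1 + 2k2 + 2k3 + k4) = -1.312961
y(3.04) ≈ -1.3130

-1.3130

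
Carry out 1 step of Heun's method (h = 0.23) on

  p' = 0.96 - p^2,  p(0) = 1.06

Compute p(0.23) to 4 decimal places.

Heun: k1 = f(s_n, p_n); k2 = f(s_n + h, p_n + h·k1); p_{n+1} = p_n + (h/2)·(k1 + k2).
s=0.000000, p=1.060000:
  k1 = f(0.000000, 1.060000) = -0.163600
  k2 = f(0.230000, 1.022372) = -0.085245
  p ← 1.060000 + (0.23/2)·(-0.163600 + (-0.085245)) = 1.031383
p(0.23) ≈ 1.0314

1.0314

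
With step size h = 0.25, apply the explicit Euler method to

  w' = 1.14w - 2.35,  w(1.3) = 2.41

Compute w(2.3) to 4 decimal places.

Euler: w_{n+1} = w_n + h·f(x_n, w_n).
x=1.300000, w=2.410000: f=0.397400 → w ← 2.410000 + 0.25·0.397400 = 2.509350
x=1.550000, w=2.509350: f=0.510659 → w ← 2.509350 + 0.25·0.510659 = 2.637015
x=1.800000, w=2.637015: f=0.656197 → w ← 2.637015 + 0.25·0.656197 = 2.801064
x=2.050000, w=2.801064: f=0.843213 → w ← 2.801064 + 0.25·0.843213 = 3.011867
w(2.3) ≈ 3.0119

3.0119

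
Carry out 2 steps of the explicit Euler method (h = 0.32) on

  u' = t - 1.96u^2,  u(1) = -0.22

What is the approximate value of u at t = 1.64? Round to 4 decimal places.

0.4890

Euler: u_{n+1} = u_n + h·f(t_n, u_n).
t=1.000000, u=-0.220000: f=0.905136 → u ← -0.220000 + 0.32·0.905136 = 0.069644
t=1.320000, u=0.069644: f=1.310494 → u ← 0.069644 + 0.32·1.310494 = 0.489001
u(1.64) ≈ 0.4890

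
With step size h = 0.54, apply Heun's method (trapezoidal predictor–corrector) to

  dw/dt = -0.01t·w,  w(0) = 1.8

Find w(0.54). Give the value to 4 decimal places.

1.7974

Heun: k1 = f(t_n, w_n); k2 = f(t_n + h, w_n + h·k1); w_{n+1} = w_n + (h/2)·(k1 + k2).
t=0.000000, w=1.800000:
  k1 = f(0.000000, 1.800000) = 0.000000
  k2 = f(0.540000, 1.800000) = -0.009720
  w ← 1.800000 + (0.54/2)·(0.000000 + (-0.009720)) = 1.797376
w(0.54) ≈ 1.7974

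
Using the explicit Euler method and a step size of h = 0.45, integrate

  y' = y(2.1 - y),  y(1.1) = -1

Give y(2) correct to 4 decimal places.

Euler: y_{n+1} = y_n + h·f(x_n, y_n).
x=1.100000, y=-1.000000: f=-3.100000 → y ← -1.000000 + 0.45·(-3.100000) = -2.395000
x=1.550000, y=-2.395000: f=-10.765525 → y ← -2.395000 + 0.45·(-10.765525) = -7.239486
y(2) ≈ -7.2395

-7.2395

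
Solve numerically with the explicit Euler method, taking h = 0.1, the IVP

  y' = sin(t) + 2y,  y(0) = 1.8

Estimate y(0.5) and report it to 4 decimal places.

Euler: y_{n+1} = y_n + h·f(t_n, y_n).
t=0.000000, y=1.800000: f=3.600000 → y ← 1.800000 + 0.1·3.600000 = 2.160000
t=0.100000, y=2.160000: f=4.419833 → y ← 2.160000 + 0.1·4.419833 = 2.601983
t=0.200000, y=2.601983: f=5.402636 → y ← 2.601983 + 0.1·5.402636 = 3.142247
t=0.300000, y=3.142247: f=6.580014 → y ← 3.142247 + 0.1·6.580014 = 3.800248
t=0.400000, y=3.800248: f=7.989915 → y ← 3.800248 + 0.1·7.989915 = 4.599240
y(0.5) ≈ 4.5992

4.5992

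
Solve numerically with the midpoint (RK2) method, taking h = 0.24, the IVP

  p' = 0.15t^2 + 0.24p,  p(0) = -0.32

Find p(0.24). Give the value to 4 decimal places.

Midpoint: k1 = f(t_n, p_n); k2 = f(t_n + h/2, p_n + (h/2)·k1); p_{n+1} = p_n + h·k2.
t=0.000000, p=-0.320000:
  k1 = f(0.000000, -0.320000) = -0.076800
  k2 = f(0.120000, -0.329216) = -0.076852
  p ← -0.320000 + 0.24·(-0.076852) = -0.338444
p(0.24) ≈ -0.3384

-0.3384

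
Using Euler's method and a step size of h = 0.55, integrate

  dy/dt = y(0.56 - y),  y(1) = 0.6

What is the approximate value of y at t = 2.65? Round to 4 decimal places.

0.5724

Euler: y_{n+1} = y_n + h·f(t_n, y_n).
t=1.000000, y=0.600000: f=-0.024000 → y ← 0.600000 + 0.55·(-0.024000) = 0.586800
t=1.550000, y=0.586800: f=-0.015726 → y ← 0.586800 + 0.55·(-0.015726) = 0.578151
t=2.100000, y=0.578151: f=-0.010494 → y ← 0.578151 + 0.55·(-0.010494) = 0.572379
y(2.65) ≈ 0.5724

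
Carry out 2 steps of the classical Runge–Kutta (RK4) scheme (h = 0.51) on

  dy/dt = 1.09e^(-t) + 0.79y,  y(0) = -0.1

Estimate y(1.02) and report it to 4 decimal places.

RK4: k1 = f(t_n, y_n); k2 = f(t_n + h/2, y_n + (h/2)·k1); k3 = f(t_n + h/2, y_n + (h/2)·k2); k4 = f(t_n + h, y_n + h·k3); y_{n+1} = y_n + (h/6)·(k1 + 2k2 + 2k3 + k4).
t=0.000000, y=-0.100000:
  k1 = f(0.000000, -0.100000) = 1.011000
  k2 = f(0.255000, 0.157805) = 0.969325
  k3 = f(0.255000, 0.147178) = 0.960929
  k4 = f(0.510000, 0.390074) = 0.962699
  y ← -0.100000 + (0.51/6)·(k1 + 2k2 + 2k3 + k4) = 0.395908
t=0.510000, y=0.395908:
  k1 = f(0.510000, 0.395908) = 0.967307
  k2 = f(0.765000, 0.642571) = 1.014845
  k3 = f(0.765000, 0.654693) = 1.024422
  k4 = f(1.020000, 0.918363) = 1.118555
  y ← 0.395908 + (0.51/6)·(k1 + 2k2 + 2k3 + k4) = 0.919881
y(1.02) ≈ 0.9199

0.9199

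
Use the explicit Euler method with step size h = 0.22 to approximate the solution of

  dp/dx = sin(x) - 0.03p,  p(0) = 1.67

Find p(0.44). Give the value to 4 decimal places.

1.6960

Euler: p_{n+1} = p_n + h·f(x_n, p_n).
x=0.000000, p=1.670000: f=-0.050100 → p ← 1.670000 + 0.22·(-0.050100) = 1.658978
x=0.220000, p=1.658978: f=0.168460 → p ← 1.658978 + 0.22·0.168460 = 1.696039
p(0.44) ≈ 1.6960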